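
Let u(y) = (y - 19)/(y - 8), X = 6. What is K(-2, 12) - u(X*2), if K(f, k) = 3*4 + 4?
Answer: 71/4 ≈ 17.750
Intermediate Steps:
u(y) = (-19 + y)/(-8 + y)
K(f, k) = 16 (K(f, k) = 12 + 4 = 16)
K(-2, 12) - u(X*2) = 16 - (-19 + 6*2)/(-8 + 6*2) = 16 - (-19 + 12)/(-8 + 12) = 16 - (-7)/4 = 16 - 1*(-7/4) = 16 + 7/4 = 71/4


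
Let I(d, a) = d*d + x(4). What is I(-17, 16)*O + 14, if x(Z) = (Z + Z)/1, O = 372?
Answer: 110498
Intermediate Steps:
x(Z) = 2*Z (x(Z) = (2*Z)*1 = 2*Z)
I(d, a) = 8 + d² (I(d, a) = d*d + 2*4 = d² + 8 = 8 + d²)
I(-17, 16)*O + 14 = (8 + (-17)²)*372 + 14 = (8 + 289)*372 + 14 = 297*372 + 14 = 110484 + 14 = 110498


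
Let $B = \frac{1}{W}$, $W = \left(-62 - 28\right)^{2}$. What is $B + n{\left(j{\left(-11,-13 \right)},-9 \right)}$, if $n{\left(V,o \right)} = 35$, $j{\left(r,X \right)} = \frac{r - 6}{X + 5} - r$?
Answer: $\frac{283501}{8100} \approx 35.0$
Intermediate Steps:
$j{\left(r,X \right)} = - r + \frac{-6 + r}{5 + X}$ ($j{\left(r,X \right)} = \frac{-6 + r}{5 + X} - r = - r + \frac{-6 + r}{5 + X}$)
$W = 8100$ ($W = \left(-90\right)^{2} = 8100$)
$B = \frac{1}{8100} \approx 0.00012346$
$B + n{\left(j{\left(-11,-13 \right)},-9 \right)} = \frac{1}{8100} + 35 = \frac{283501}{8100}$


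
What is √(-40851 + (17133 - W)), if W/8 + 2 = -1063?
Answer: I*√15198 ≈ 123.28*I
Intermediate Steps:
W = -8520 (W = -16 + 8*(-1063) = -16 - 8504 = -8520)
√(-40851 + (17133 - W)) = √(-40851 + (17133 - 1*(-8520))) = √(-40851 + (17133 + 8520)) = √(-40851 + 25653) = √(-15198) = I*√15198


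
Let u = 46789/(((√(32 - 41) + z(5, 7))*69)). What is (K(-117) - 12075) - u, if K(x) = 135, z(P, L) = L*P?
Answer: -1018280855/85146 + 46789*I/28382 ≈ -11959.0 + 1.6485*I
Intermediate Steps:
u = 46789*(2415 - 207*I)/5875074 (u = 46789/(((√(32 - 41) + 7*5)*69)) = 46789/(((√(-9) + 35)*69)) = 46789/(((3*I + 35)*69)) = 46789/(((35 + 3*I)*69)) = 46789/(2415 + 207*I) = 46789*((2415 - 207*I)/5875074) = 46789*(2415 - 207*I)/5875074 ≈ 19.233 - 1.6485*I)
(K(-117) - 12075) - u = (135 - 12075) - (1637615/85146 - 46789*I/28382) = -11940 + (-1637615/85146 + 46789*I/28382) = -1018280855/85146 + 46789*I/28382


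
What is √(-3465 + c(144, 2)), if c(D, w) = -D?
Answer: 3*I*√401 ≈ 60.075*I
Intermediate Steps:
√(-3465 + c(144, 2)) = √(-3465 - 1*144) = √(-3465 - 144) = √(-3609) = 3*I*√401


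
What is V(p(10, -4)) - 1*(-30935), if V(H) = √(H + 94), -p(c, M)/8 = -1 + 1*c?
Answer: 30935 + √22 ≈ 30940.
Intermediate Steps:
p(c, M) = 8 - 8*c (p(c, M) = -8*(-1 + 1*c) = -8*(-1 + c) = 8 - 8*c)
V(H) = √(94 + H)
V(p(10, -4)) - 1*(-30935) = √(94 + (8 - 8*10)) - 1*(-30935) = √(94 + (8 - 80)) + 30935 = √(94 - 72) + 30935 = √22 + 30935 = 30935 + √22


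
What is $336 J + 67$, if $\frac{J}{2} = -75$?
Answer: $-50333$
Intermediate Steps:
$J = -150$ ($J = 2 \left(-75\right) = -150$)
$336 J + 67 = 336 \left(-150\right) + 67 = -50400 + 67 = -50333$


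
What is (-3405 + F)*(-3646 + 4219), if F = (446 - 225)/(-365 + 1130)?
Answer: -29263492/15 ≈ -1.9509e+6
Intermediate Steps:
F = 13/45 (F = 221/765 = 221*(1/765) = 13/45 ≈ 0.28889)
(-3405 + F)*(-3646 + 4219) = (-3405 + 13/45)*(-3646 + 4219) = -153212/45*573 = -29263492/15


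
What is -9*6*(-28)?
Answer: 1512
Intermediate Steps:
-9*6*(-28) = -54*(-28) = 1512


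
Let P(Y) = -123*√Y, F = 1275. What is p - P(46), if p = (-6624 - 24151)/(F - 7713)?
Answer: 30775/6438 + 123*√46 ≈ 839.01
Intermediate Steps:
p = 30775/6438 (p = (-6624 - 24151)/(1275 - 7713) = -30775/(-6438) = -30775*(-1/6438) = 30775/6438 ≈ 4.7802)
p - P(46) = 30775/6438 - (-123)*√46 = 30775/6438 + 123*√46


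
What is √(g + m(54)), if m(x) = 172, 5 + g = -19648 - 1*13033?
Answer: I*√32514 ≈ 180.32*I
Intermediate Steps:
g = -32686 (g = -5 + (-19648 - 1*13033) = -5 + (-19648 - 13033) = -5 - 32681 = -32686)
√(g + m(54)) = √(-32686 + 172) = √(-32514) = I*√32514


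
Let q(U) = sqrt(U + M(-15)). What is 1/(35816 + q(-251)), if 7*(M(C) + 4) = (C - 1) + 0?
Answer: 250712/8979502793 - I*sqrt(12607)/8979502793 ≈ 2.792e-5 - 1.2504e-8*I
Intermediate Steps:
M(C) = -29/7 + C/7 (M(C) = -4 + ((C - 1) + 0)/7 = -4 + ((-1 + C) + 0)/7 = -4 + (-1 + C)/7 = -4 + (-1/7 + C/7) = -29/7 + C/7)
q(U) = sqrt(-44/7 + U) (q(U) = sqrt(U + (-29/7 + (1/7)*(-15))) = sqrt(U + (-29/7 - 15/7)) = sqrt(U - 44/7) = sqrt(-44/7 + U))
1/(35816 + q(-251)) = 1/(35816 + sqrt(-308 + 49*(-251))/7) = 1/(35816 + sqrt(-308 - 12299)/7) = 1/(35816 + sqrt(-12607)/7) = 1/(35816 + (I*sqrt(12607))/7) = 1/(35816 + I*sqrt(12607)/7)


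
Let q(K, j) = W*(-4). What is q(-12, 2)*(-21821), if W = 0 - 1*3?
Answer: -261852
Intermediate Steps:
W = -3 (W = 0 - 3 = -3)
q(K, j) = 12 (q(K, j) = -3*(-4) = 12)
q(-12, 2)*(-21821) = 12*(-21821) = -261852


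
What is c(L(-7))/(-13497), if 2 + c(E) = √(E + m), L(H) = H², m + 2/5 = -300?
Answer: 2/13497 - I*√6285/67485 ≈ 0.00014818 - 0.0011747*I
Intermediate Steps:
m = -1502/5 (m = -⅖ - 300 = -1502/5 ≈ -300.40)
c(E) = -2 + √(-1502/5 + E) (c(E) = -2 + √(E - 1502/5) = -2 + √(-1502/5 + E))
c(L(-7))/(-13497) = (-2 + √(-7510 + 25*(-7)²)/5)/(-13497) = (-2 + √(-7510 + 25*49)/5)*(-1/13497) = (-2 + √(-7510 + 1225)/5)*(-1/13497) = (-2 + √(-6285)/5)*(-1/13497) = (-2 + (I*√6285)/5)*(-1/13497) = (-2 + I*√6285/5)*(-1/13497) = 2/13497 - I*√6285/67485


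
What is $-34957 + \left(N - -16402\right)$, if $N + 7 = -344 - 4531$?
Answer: $-23437$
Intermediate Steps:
$N = -4882$ ($N = -7 - 4875 = -4882$)
$-34957 + \left(N - -16402\right) = -34957 - -11520 = -34957 + \left(-4882 + 16402\right) = -34957 + 11520 = -23437$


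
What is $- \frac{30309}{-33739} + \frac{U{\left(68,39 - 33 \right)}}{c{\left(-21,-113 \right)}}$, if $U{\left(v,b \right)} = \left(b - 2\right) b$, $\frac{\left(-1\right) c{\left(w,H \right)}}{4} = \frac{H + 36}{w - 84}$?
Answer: $- \frac{2703111}{371129} \approx -7.2835$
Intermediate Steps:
$c{\left(w,H \right)} = - \frac{4 \left(36 + H\right)}{-84 + w}$ ($c{\left(w,H \right)} = - 4 \frac{H + 36}{w - 84} = - 4 \frac{36 + H}{-84 + w} = - \frac{4 \left(36 + H\right)}{-84 + w}$)
$U{\left(v,b \right)} = b \left(-2 + b\right)$ ($U{\left(v,b \right)} = \left(-2 + b\right) b = b \left(-2 + b\right)$)
$- \frac{30309}{-33739} + \frac{U{\left(68,39 - 33 \right)}}{c{\left(-21,-113 \right)}} = - \frac{30309}{-33739} + \frac{\left(39 - 33\right) \left(-2 + \left(39 - 33\right)\right)}{4 \frac{1}{-84 - 21} \left(-36 - -113\right)} = \left(-30309\right) \left(- \frac{1}{33739}\right) + \frac{\left(39 - 33\right) \left(-2 + \left(39 - 33\right)\right)}{4 \frac{1}{-105} \left(-36 + 113\right)} = \frac{30309}{33739} + \frac{6 \left(-2 + 6\right)}{4 \left(- \frac{1}{105}\right) 77} = \frac{30309}{33739} + \frac{6 \cdot 4}{- \frac{44}{15}} = \frac{30309}{33739} + 24 \left(- \frac{15}{44}\right) = \frac{30309}{33739} - \frac{90}{11} = - \frac{2703111}{371129}$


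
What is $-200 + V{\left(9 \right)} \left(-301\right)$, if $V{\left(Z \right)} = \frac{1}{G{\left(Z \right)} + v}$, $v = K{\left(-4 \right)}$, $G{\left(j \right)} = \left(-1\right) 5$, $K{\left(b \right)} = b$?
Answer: $- \frac{1499}{9} \approx -166.56$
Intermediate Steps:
$G{\left(j \right)} = -5$
$v = -4$
$V{\left(Z \right)} = - \frac{1}{9}$ ($V{\left(Z \right)} = \frac{1}{-5 - 4} = \frac{1}{-9} = - \frac{1}{9}$)
$-200 + V{\left(9 \right)} \left(-301\right) = -200 - - \frac{301}{9} = -200 + \frac{301}{9} = - \frac{1499}{9}$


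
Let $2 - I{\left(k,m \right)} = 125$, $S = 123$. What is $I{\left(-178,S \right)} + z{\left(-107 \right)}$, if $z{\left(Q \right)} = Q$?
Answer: $-230$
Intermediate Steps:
$I{\left(k,m \right)} = -123$ ($I{\left(k,m \right)} = 2 - 125 = -123$)
$I{\left(-178,S \right)} + z{\left(-107 \right)} = -123 - 107 = -230$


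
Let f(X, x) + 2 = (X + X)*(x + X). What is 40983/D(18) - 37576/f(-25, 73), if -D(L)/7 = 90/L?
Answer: -48563003/42035 ≈ -1155.3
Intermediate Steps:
D(L) = -630/L
f(X, x) = -2 + 2*X*(X + x) (f(X, x) = -2 + (X + X)*(x + X) = -2 + (2*X)*(X + x) = -2 + 2*X*(X + x))
40983/D(18) - 37576/f(-25, 73) = 40983/((-630/18)) - 37576/(-2 + 2*(-25)² + 2*(-25)*73) = 40983/((-630*1/18)) - 37576/(-2 + 2*625 - 3650) = 40983/(-35) - 37576/(-2 + 1250 - 3650) = 40983*(-1/35) - 37576/(-2402) = -40983/35 - 37576*(-1/2402) = -40983/35 + 18788/1201 = -48563003/42035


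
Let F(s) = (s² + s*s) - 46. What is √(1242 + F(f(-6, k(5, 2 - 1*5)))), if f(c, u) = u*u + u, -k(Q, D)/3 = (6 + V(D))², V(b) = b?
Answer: 2*√246701 ≈ 993.38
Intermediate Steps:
k(Q, D) = -3*(6 + D)²
f(c, u) = u + u² (f(c, u) = u² + u = u + u²)
F(s) = -46 + 2*s² (F(s) = (s² + s²) - 46 = 2*s² - 46 = -46 + 2*s²)
√(1242 + F(f(-6, k(5, 2 - 1*5)))) = √(1242 + (-46 + 2*((-3*(6 + (2 - 1*5))²)*(1 - 3*(6 + (2 - 1*5))²))²)) = √(1242 + (-46 + 2*((-3*(6 + (2 - 5))²)*(1 - 3*(6 + (2 - 5))²))²)) = √(1242 + (-46 + 2*((-3*(6 - 3)²)*(1 - 3*(6 - 3)²))²)) = √(1242 + (-46 + 2*((-3*3²)*(1 - 3*3²))²)) = √(1242 + (-46 + 2*((-3*9)*(1 - 3*9))²)) = √(1242 + (-46 + 2*(-27*(1 - 27))²)) = √(1242 + (-46 + 2*(-27*(-26))²)) = √(1242 + (-46 + 2*702²)) = √(1242 + (-46 + 2*492804)) = √(1242 + (-46 + 985608)) = √(1242 + 985562) = √986804 = 2*√246701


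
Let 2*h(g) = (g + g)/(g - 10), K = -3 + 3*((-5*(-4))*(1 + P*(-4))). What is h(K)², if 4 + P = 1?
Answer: 603729/588289 ≈ 1.0262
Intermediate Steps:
P = -3 (P = -4 + 1 = -3)
K = 777 (K = -3 + 3*((-5*(-4))*(1 - 3*(-4))) = -3 + 3*(20*(1 + 12)) = -3 + 3*(20*13) = -3 + 3*260 = -3 + 780 = 777)
h(g) = g/(-10 + g) (h(g) = ((g + g)/(g - 10))/2 = ((2*g)/(-10 + g))/2 = (2*g/(-10 + g))/2 = g/(-10 + g))
h(K)² = (777/(-10 + 777))² = (777/767)² = 603729/588289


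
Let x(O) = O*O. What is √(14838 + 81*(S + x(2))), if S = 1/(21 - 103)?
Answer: √101942646/82 ≈ 123.13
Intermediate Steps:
x(O) = O²
S = -1/82 (S = 1/(-82) = -1/82 ≈ -0.012195)
√(14838 + 81*(S + x(2))) = √(14838 + 81*(-1/82 + 2²)) = √(14838 + 81*(-1/82 + 4)) = √(14838 + 81*(327/82)) = √(14838 + 26487/82) = √(1243203/82) = √101942646/82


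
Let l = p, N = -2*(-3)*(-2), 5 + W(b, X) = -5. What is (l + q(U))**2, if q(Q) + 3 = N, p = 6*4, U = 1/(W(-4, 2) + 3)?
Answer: 81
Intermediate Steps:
W(b, X) = -10 (W(b, X) = -5 - 5 = -10)
U = -1/7 (U = 1/(-10 + 3) = 1/(-7) = -1/7 ≈ -0.14286)
p = 24
N = -12 (N = 6*(-2) = -12)
q(Q) = -15 (q(Q) = -3 - 12 = -15)
l = 24
(l + q(U))**2 = (24 - 15)**2 = 9**2 = 81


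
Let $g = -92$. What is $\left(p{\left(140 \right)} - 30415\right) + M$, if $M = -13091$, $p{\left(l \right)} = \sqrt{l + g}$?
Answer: $-43506 + 4 \sqrt{3} \approx -43499.0$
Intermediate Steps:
$p{\left(l \right)} = \sqrt{-92 + l}$ ($p{\left(l \right)} = \sqrt{l - 92} = \sqrt{-92 + l}$)
$\left(p{\left(140 \right)} - 30415\right) + M = \left(\sqrt{-92 + 140} - 30415\right) - 13091 = \left(\sqrt{48} - 30415\right) - 13091 = \left(4 \sqrt{3} - 30415\right) - 13091 = \left(-30415 + 4 \sqrt{3}\right) - 13091 = -43506 + 4 \sqrt{3}$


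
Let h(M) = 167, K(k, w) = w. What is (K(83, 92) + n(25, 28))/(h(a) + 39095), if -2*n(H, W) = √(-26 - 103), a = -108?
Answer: 46/19631 - I*√129/78524 ≈ 0.0023432 - 0.00014464*I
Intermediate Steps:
n(H, W) = -I*√129/2 (n(H, W) = -√(-26 - 103)/2 = -I*√129/2)
(K(83, 92) + n(25, 28))/(h(a) + 39095) = (92 - I*√129/2)/(167 + 39095) = (92 - I*√129/2)/39262 = (92 - I*√129/2)*(1/39262) = 46/19631 - I*√129/78524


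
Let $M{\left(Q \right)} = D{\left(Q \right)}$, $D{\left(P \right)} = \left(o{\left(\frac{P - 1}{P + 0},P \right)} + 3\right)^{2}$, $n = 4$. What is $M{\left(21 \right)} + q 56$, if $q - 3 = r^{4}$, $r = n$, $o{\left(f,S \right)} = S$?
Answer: $15080$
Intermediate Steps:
$r = 4$
$D{\left(P \right)} = \left(3 + P\right)^{2}$ ($D{\left(P \right)} = \left(P + 3\right)^{2} = \left(3 + P\right)^{2}$)
$q = 259$ ($q = 3 + 4^{4} = 3 + 256 = 259$)
$M{\left(Q \right)} = \left(3 + Q\right)^{2}$
$M{\left(21 \right)} + q 56 = \left(3 + 21\right)^{2} + 259 \cdot 56 = 24^{2} + 14504 = 576 + 14504 = 15080$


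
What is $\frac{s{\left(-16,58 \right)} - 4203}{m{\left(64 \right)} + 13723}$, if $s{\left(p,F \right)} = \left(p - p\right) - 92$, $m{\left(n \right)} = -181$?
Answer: $- \frac{4295}{13542} \approx -0.31716$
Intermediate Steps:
$s{\left(p,F \right)} = -92$ ($s{\left(p,F \right)} = 0 - 92 = -92$)
$\frac{s{\left(-16,58 \right)} - 4203}{m{\left(64 \right)} + 13723} = \frac{-92 - 4203}{-181 + 13723} = - \frac{4295}{13542}$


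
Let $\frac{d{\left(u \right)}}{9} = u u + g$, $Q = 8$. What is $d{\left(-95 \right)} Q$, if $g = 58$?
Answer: $653976$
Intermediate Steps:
$d{\left(u \right)} = 522 + 9 u^{2}$ ($d{\left(u \right)} = 9 \left(u u + 58\right) = 9 \left(u^{2} + 58\right) = 9 \left(58 + u^{2}\right) = 522 + 9 u^{2}$)
$d{\left(-95 \right)} Q = \left(522 + 9 \left(-95\right)^{2}\right) 8 = \left(522 + 9 \cdot 9025\right) 8 = \left(522 + 81225\right) 8 = 81747 \cdot 8 = 653976$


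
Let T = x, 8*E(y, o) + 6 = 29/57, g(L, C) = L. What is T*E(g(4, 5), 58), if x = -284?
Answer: 22223/114 ≈ 194.94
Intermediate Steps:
E(y, o) = -313/456 (E(y, o) = -3/4 + (29/57)/8 = -3/4 + (29*(1/57))/8 = -3/4 + (1/8)*(29/57) = -3/4 + 29/456 = -313/456)
T = -284
T*E(g(4, 5), 58) = -284*(-313/456) = 22223/114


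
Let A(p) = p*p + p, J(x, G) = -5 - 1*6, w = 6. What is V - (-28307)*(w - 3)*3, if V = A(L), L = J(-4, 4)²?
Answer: 269525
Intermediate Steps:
J(x, G) = -11 (J(x, G) = -5 - 6 = -11)
L = 121 (L = (-11)² = 121)
A(p) = p + p² (A(p) = p² + p = p + p²)
V = 14762 (V = 121*(1 + 121) = 121*122 = 14762)
V - (-28307)*(w - 3)*3 = 14762 - (-28307)*(6 - 3)*3 = 14762 - (-28307)*3*3 = 14762 - (-28307)*9 = 14762 - 1*(-254763) = 14762 + 254763 = 269525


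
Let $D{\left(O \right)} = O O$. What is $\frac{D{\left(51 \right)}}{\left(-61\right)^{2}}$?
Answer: $\frac{2601}{3721} \approx 0.69901$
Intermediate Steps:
$D{\left(O \right)} = O^{2}$
$\frac{D{\left(51 \right)}}{\left(-61\right)^{2}} = \frac{51^{2}}{\left(-61\right)^{2}} = \frac{2601}{3721}$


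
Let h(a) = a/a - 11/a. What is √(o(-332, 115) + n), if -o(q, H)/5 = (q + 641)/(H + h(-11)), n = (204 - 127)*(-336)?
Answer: I*√39371397/39 ≈ 160.89*I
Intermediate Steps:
n = -25872 (n = 77*(-336) = -25872)
h(a) = 1 - 11/a
o(q, H) = -5*(641 + q)/(2 + H) (o(q, H) = -5*(q + 641)/(H + (-11 - 11)/(-11)) = -5*(641 + q)/(H - 1/11*(-22)) = -5*(641 + q)/(H + 2) = -5*(641 + q)/(2 + H))
√(o(-332, 115) + n) = √(5*(-641 - 1*(-332))/(2 + 115) - 25872) = √(5*(-641 + 332)/117 - 25872) = √(5*(1/117)*(-309) - 25872) = √(-515/39 - 25872) = √(-1009523/39) = I*√39371397/39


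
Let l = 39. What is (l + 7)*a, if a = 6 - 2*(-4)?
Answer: 644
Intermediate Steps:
a = 14 (a = 6 + 8 = 14)
(l + 7)*a = (39 + 7)*14 = 46*14 = 644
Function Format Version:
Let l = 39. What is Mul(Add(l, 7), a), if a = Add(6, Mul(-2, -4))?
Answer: 644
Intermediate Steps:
a = 14 (a = Add(6, 8) = 14)
Mul(Add(l, 7), a) = Mul(Add(39, 7), 14) = Mul(46, 14) = 644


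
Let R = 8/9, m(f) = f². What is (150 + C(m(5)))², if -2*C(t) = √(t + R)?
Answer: (900 - √233)²/36 ≈ 21743.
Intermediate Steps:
R = 8/9 (R = 8*(⅑) = 8/9 ≈ 0.88889)
C(t) = -√(8/9 + t)/2 (C(t) = -√(t + 8/9)/2 = -√(8/9 + t)/2)
(150 + C(m(5)))² = (150 - √(8 + 9*5²)/6)² = (150 - √(8 + 9*25)/6)² = (150 - √(8 + 225)/6)² = (150 - √233/6)²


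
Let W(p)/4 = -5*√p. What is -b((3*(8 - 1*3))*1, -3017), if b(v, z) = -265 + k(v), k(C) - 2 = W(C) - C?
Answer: 278 + 20*√15 ≈ 355.46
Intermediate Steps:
W(p) = -20*√p (W(p) = 4*(-5*√p) = -20*√p)
k(C) = 2 - C - 20*√C (k(C) = 2 + (-20*√C - C) = 2 + (-C - 20*√C) = 2 - C - 20*√C)
b(v, z) = -263 - v - 20*√v (b(v, z) = -265 + (2 - v - 20*√v) = -263 - v - 20*√v)
-b((3*(8 - 1*3))*1, -3017) = -(-263 - 3*(8 - 1*3) - 20*√3*√(8 - 1*3)) = -(-263 - 3*(8 - 3) - 20*√3*√(8 - 3)) = -(-263 - 3*5 - 20*√15) = -(-263 - 15 - 20*√15) = -(-278 - 20*√15) = 278 + 20*√15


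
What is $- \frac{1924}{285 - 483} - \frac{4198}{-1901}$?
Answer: $\frac{2244364}{188199} \approx 11.925$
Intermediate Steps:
$- \frac{1924}{285 - 483} - \frac{4198}{-1901} = - \frac{1924}{285 - 483} - - \frac{4198}{1901} = - \frac{1924}{-198} + \frac{4198}{1901} = \left(-1924\right) \left(- \frac{1}{198}\right) + \frac{4198}{1901} = \frac{962}{99} + \frac{4198}{1901} = \frac{2244364}{188199}$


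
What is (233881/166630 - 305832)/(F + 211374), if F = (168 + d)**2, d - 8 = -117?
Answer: -50960552279/35801288650 ≈ -1.4234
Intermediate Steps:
d = -109 (d = 8 - 117 = -109)
F = 3481 (F = (168 - 109)**2 = 59**2 = 3481)
(233881/166630 - 305832)/(F + 211374) = (233881/166630 - 305832)/(3481 + 211374) = (233881*(1/166630) - 305832)/214855 = (233881/166630 - 305832)*(1/214855) = -50960552279/166630*1/214855 = -50960552279/35801288650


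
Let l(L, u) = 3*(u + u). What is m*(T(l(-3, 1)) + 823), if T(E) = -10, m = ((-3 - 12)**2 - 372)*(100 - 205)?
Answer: 12548655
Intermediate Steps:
l(L, u) = 6*u (l(L, u) = 3*(2*u) = 6*u)
m = 15435 (m = ((-15)**2 - 372)*(-105) = (225 - 372)*(-105) = -147*(-105) = 15435)
m*(T(l(-3, 1)) + 823) = 15435*(-10 + 823) = 15435*813 = 12548655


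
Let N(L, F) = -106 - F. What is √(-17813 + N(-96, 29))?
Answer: 2*I*√4487 ≈ 133.97*I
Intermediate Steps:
√(-17813 + N(-96, 29)) = √(-17813 + (-106 - 1*29)) = √(-17813 + (-106 - 29)) = √(-17813 - 135) = √(-17948) = 2*I*√4487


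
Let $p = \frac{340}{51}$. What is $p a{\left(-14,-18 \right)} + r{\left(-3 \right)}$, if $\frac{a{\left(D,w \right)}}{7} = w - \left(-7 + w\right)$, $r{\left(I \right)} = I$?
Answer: $\frac{971}{3} \approx 323.67$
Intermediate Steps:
$p = \frac{20}{3}$ ($p = 340 \cdot \frac{1}{51} = \frac{20}{3} \approx 6.6667$)
$a{\left(D,w \right)} = 49$ ($a{\left(D,w \right)} = 7 \left(w - \left(-7 + w\right)\right) = 7 \cdot 7 = 49$)
$p a{\left(-14,-18 \right)} + r{\left(-3 \right)} = \frac{20}{3} \cdot 49 - 3 = \frac{980}{3} - 3 = \frac{971}{3}$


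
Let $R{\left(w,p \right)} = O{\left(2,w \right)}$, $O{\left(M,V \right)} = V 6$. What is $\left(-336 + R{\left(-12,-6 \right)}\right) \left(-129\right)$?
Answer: $52632$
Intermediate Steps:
$O{\left(M,V \right)} = 6 V$
$R{\left(w,p \right)} = 6 w$
$\left(-336 + R{\left(-12,-6 \right)}\right) \left(-129\right) = \left(-336 + 6 \left(-12\right)\right) \left(-129\right) = \left(-336 - 72\right) \left(-129\right) = \left(-408\right) \left(-129\right) = 52632$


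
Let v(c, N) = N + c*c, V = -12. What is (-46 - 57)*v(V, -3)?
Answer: -14523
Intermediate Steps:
v(c, N) = N + c**2
(-46 - 57)*v(V, -3) = (-46 - 57)*(-3 + (-12)**2) = -103*(-3 + 144) = -103*141 = -14523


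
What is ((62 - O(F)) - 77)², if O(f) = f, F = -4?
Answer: 121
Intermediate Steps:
((62 - O(F)) - 77)² = ((62 - 1*(-4)) - 77)² = ((62 + 4) - 77)² = (66 - 77)² = (-11)² = 121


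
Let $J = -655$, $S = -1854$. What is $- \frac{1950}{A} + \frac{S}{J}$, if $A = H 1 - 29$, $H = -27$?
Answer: $\frac{690537}{18340} \approx 37.652$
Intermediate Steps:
$A = -56$ ($A = \left(-27\right) 1 - 29 = -27 - 29 = -56$)
$- \frac{1950}{A} + \frac{S}{J} = - \frac{1950}{-56} - \frac{1854}{-655} = \left(-1950\right) \left(- \frac{1}{56}\right) - - \frac{1854}{655} = \frac{975}{28} + \frac{1854}{655} = \frac{690537}{18340}$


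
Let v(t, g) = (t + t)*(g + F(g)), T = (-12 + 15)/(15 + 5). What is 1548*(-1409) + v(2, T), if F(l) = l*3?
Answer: -10905648/5 ≈ -2.1811e+6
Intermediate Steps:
F(l) = 3*l
T = 3/20 ≈ 0.15000
v(t, g) = 8*g*t (v(t, g) = (t + t)*(g + 3*g) = (2*t)*(4*g) = 8*g*t)
1548*(-1409) + v(2, T) = 1548*(-1409) + 8*(3/20)*2 = -2181132 + 12/5 = -10905648/5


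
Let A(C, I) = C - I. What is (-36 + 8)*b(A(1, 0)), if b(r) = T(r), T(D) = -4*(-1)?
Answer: -112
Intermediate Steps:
T(D) = 4
b(r) = 4
(-36 + 8)*b(A(1, 0)) = (-36 + 8)*4 = -28*4 = -112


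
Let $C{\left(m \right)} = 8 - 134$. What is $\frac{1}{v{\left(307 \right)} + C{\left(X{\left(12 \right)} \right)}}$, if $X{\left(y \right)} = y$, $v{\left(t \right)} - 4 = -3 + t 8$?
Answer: $\frac{1}{2331} \approx 0.000429$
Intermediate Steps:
$v{\left(t \right)} = 1 + 8 t$ ($v{\left(t \right)} = 4 + \left(-3 + t 8\right) = 4 + \left(-3 + 8 t\right) = 1 + 8 t$)
$C{\left(m \right)} = -126$
$\frac{1}{v{\left(307 \right)} + C{\left(X{\left(12 \right)} \right)}} = \frac{1}{\left(1 + 8 \cdot 307\right) - 126} = \frac{1}{\left(1 + 2456\right) - 126} = \frac{1}{2457 - 126} = \frac{1}{2331}$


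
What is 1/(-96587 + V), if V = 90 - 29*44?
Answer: -1/97773 ≈ -1.0228e-5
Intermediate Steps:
V = -1186 (V = 90 - 1276 = -1186)
1/(-96587 + V) = 1/(-96587 - 1186) = 1/(-97773) = -1/97773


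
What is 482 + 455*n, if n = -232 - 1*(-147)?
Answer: -38193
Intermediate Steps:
n = -85 (n = -232 + 147 = -85)
482 + 455*n = 482 + 455*(-85) = 482 - 38675 = -38193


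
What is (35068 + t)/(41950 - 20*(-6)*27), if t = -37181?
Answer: -2113/45190 ≈ -0.046758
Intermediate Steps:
(35068 + t)/(41950 - 20*(-6)*27) = (35068 - 37181)/(41950 - 20*(-6)*27) = -2113/(41950 + 120*27) = -2113/(41950 + 3240) = -2113/45190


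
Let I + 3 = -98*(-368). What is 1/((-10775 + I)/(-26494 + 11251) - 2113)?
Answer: -15243/32233745 ≈ -0.00047289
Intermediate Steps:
I = 36061 (I = -3 - 98*(-368) = -3 + 36064 = 36061)
1/((-10775 + I)/(-26494 + 11251) - 2113) = 1/((-10775 + 36061)/(-26494 + 11251) - 2113) = 1/(25286/(-15243) - 2113) = 1/(25286*(-1/15243) - 2113) = 1/(-25286/15243 - 2113) = 1/(-32233745/15243) = -15243/32233745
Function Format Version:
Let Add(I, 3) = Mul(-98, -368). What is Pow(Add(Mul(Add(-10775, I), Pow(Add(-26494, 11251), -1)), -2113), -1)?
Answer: Rational(-15243, 32233745) ≈ -0.00047289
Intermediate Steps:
I = 36061 (I = Add(-3, Mul(-98, -368)) = Add(-3, 36064) = 36061)
Pow(Add(Mul(Add(-10775, I), Pow(Add(-26494, 11251), -1)), -2113), -1) = Pow(Add(Mul(Add(-10775, 36061), Pow(Add(-26494, 11251), -1)), -2113), -1) = Pow(Add(Mul(25286, Pow(-15243, -1)), -2113), -1) = Pow(Add(Mul(25286, Rational(-1, 15243)), -2113), -1) = Pow(Add(Rational(-25286, 15243), -2113), -1) = Pow(Rational(-32233745, 15243), -1) = Rational(-15243, 32233745)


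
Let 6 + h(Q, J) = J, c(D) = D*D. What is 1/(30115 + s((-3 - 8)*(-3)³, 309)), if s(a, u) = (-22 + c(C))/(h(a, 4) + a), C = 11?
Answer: 295/8884024 ≈ 3.3206e-5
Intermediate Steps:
c(D) = D²
h(Q, J) = -6 + J
s(a, u) = 99/(-2 + a) (s(a, u) = (-22 + 11²)/((-6 + 4) + a) = (-22 + 121)/(-2 + a) = 99/(-2 + a))
1/(30115 + s((-3 - 8)*(-3)³, 309)) = 1/(30115 + 99/(-2 + (-3 - 8)*(-3)³)) = 1/(30115 + 99/(-2 - 11*(-27))) = 1/(30115 + 99/(-2 + 297)) = 1/(30115 + 99/295) = 1/(8884024/295) = 295/8884024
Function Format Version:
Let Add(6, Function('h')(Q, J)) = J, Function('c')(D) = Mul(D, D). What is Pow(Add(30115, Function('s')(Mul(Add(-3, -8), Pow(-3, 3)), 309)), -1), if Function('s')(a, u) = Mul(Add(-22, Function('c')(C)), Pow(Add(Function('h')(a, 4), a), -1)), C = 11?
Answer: Rational(295, 8884024) ≈ 3.3206e-5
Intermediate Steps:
Function('c')(D) = Pow(D, 2)
Function('h')(Q, J) = Add(-6, J)
Function('s')(a, u) = Mul(99, Pow(Add(-2, a), -1)) (Function('s')(a, u) = Mul(Add(-22, Pow(11, 2)), Pow(Add(Add(-6, 4), a), -1)) = Mul(Add(-22, 121), Pow(Add(-2, a), -1)) = Mul(99, Pow(Add(-2, a), -1)))
Pow(Add(30115, Function('s')(Mul(Add(-3, -8), Pow(-3, 3)), 309)), -1) = Pow(Add(30115, Mul(99, Pow(Add(-2, Mul(Add(-3, -8), Pow(-3, 3))), -1))), -1) = Pow(Add(30115, Mul(99, Pow(Add(-2, Mul(-11, -27)), -1))), -1) = Pow(Add(30115, Mul(99, Pow(Add(-2, 297), -1))), -1) = Pow(Add(30115, Mul(99, Pow(295, -1))), -1) = Pow(Add(30115, Mul(99, Rational(1, 295))), -1) = Pow(Add(30115, Rational(99, 295)), -1) = Pow(Rational(8884024, 295), -1) = Rational(295, 8884024)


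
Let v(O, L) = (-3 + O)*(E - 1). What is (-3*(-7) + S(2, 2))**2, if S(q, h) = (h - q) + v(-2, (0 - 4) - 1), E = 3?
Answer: 121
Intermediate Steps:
v(O, L) = -6 + 2*O (v(O, L) = (-3 + O)*(3 - 1) = (-3 + O)*2 = -6 + 2*O)
S(q, h) = -10 + h - q (S(q, h) = (h - q) + (-6 + 2*(-2)) = (h - q) + (-6 - 4) = (h - q) - 10 = -10 + h - q)
(-3*(-7) + S(2, 2))**2 = (-3*(-7) + (-10 + 2 - 1*2))**2 = (21 + (-10 + 2 - 2))**2 = (21 - 10)**2 = 11**2 = 121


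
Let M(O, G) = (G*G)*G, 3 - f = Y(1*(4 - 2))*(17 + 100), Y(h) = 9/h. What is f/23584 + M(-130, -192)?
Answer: -333849822231/47168 ≈ -7.0779e+6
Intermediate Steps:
f = -1047/2 (f = 3 - 9/((1*(4 - 2)))*(17 + 100) = 3 - 9/((1*2))*117 = 3 - 9/2*117 = 3 - 9*(½)*117 = 3 - 9*117/2 = 3 - 1*1053/2 = 3 - 1053/2 = -1047/2 ≈ -523.50)
M(O, G) = G³ (M(O, G) = G²*G = G³)
f/23584 + M(-130, -192) = -1047/2/23584 + (-192)³ = -1047/2*1/23584 - 7077888 = -1047/47168 - 7077888 = -333849822231/47168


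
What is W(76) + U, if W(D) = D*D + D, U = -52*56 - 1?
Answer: 2939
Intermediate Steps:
U = -2913 (U = -2912 - 1 = -2913)
W(D) = D + D**2 (W(D) = D**2 + D = D + D**2)
W(76) + U = 76*(1 + 76) - 2913 = 76*77 - 2913 = 5852 - 2913 = 2939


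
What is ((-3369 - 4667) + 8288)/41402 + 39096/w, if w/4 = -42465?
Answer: -65660328/293022655 ≈ -0.22408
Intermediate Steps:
w = -169860 (w = 4*(-42465) = -169860)
((-3369 - 4667) + 8288)/41402 + 39096/w = ((-3369 - 4667) + 8288)/41402 + 39096/(-169860) = (-8036 + 8288)*(1/41402) + 39096*(-1/169860) = 252*(1/41402) - 3258/14155 = 126/20701 - 3258/14155 = -65660328/293022655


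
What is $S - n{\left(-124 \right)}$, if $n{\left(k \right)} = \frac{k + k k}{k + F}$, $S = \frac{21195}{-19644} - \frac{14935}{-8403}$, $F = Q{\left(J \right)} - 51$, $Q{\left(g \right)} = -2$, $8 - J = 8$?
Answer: $\frac{282003342811}{3246347796} \approx 86.868$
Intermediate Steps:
$J = 0$ ($J = 8 - 8 = 0$)
$F = -53$ ($F = -2 - 51 = -53$)
$S = \frac{38427185}{55022844}$ ($S = 21195 \left(- \frac{1}{19644}\right) - - \frac{14935}{8403} = - \frac{7065}{6548} + \frac{14935}{8403} = \frac{38427185}{55022844} \approx 0.69839$)
$n{\left(k \right)} = \frac{k + k^{2}}{-53 + k}$ ($n{\left(k \right)} = \frac{k + k k}{k - 53} = \frac{k + k^{2}}{-53 + k}$)
$S - n{\left(-124 \right)} = \frac{38427185}{55022844} - - \frac{124 \left(1 - 124\right)}{-53 - 124} = \frac{38427185}{55022844} - \left(-124\right) \frac{1}{-177} \left(-123\right) = \frac{38427185}{55022844} - \left(-124\right) \left(- \frac{1}{177}\right) \left(-123\right) = \frac{38427185}{55022844} - - \frac{5084}{59} = \frac{38427185}{55022844} + \frac{5084}{59} = \frac{282003342811}{3246347796}$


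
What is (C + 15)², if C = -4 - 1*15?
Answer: 16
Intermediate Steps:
C = -19 (C = -4 - 15 = -19)
(C + 15)² = (-19 + 15)² = (-4)² = 16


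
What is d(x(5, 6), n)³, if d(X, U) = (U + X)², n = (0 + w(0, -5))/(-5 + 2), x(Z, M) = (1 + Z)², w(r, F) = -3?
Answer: 2565726409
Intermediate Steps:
n = 1 (n = (0 - 3)/(-5 + 2) = -3/(-3) = -3*(-⅓) = 1)
d(x(5, 6), n)³ = ((1 + (1 + 5)²)²)³ = ((1 + 6²)²)³ = ((1 + 36)²)³ = (37²)³ = 1369³ = 2565726409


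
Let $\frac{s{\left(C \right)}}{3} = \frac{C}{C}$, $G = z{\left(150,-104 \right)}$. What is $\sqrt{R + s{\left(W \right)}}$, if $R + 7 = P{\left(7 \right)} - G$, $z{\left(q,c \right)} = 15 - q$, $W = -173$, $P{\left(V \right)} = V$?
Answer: $\sqrt{138} \approx 11.747$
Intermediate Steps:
$G = -135$ ($G = 15 - 150 = -135$)
$s{\left(C \right)} = 3$ ($s{\left(C \right)} = 3 \frac{C}{C} = 3 \cdot 1 = 3$)
$R = 135$ ($R = -7 + \left(7 - -135\right) = -7 + \left(7 + 135\right) = -7 + 142 = 135$)
$\sqrt{R + s{\left(W \right)}} = \sqrt{135 + 3} = \sqrt{138}$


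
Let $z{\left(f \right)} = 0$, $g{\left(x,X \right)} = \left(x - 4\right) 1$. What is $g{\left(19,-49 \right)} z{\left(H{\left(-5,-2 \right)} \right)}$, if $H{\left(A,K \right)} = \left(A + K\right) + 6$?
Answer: $0$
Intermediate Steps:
$H{\left(A,K \right)} = 6 + A + K$
$g{\left(x,X \right)} = -4 + x$ ($g{\left(x,X \right)} = \left(-4 + x\right) 1 = -4 + x$)
$g{\left(19,-49 \right)} z{\left(H{\left(-5,-2 \right)} \right)} = \left(-4 + 19\right) 0 = 15 \cdot 0 = 0$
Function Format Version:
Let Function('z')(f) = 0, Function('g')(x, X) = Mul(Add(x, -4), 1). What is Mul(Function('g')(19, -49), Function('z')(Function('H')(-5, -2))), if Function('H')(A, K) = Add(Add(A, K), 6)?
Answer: 0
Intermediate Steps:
Function('H')(A, K) = Add(6, A, K)
Function('g')(x, X) = Add(-4, x) (Function('g')(x, X) = Mul(Add(-4, x), 1) = Add(-4, x))
Mul(Function('g')(19, -49), Function('z')(Function('H')(-5, -2))) = Mul(Add(-4, 19), 0) = Mul(15, 0) = 0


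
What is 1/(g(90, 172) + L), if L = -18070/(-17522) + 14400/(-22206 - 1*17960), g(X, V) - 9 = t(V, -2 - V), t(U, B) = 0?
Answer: 175947163/1701895172 ≈ 0.10338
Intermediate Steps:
g(X, V) = 9 (g(X, V) = 9 + 0 = 9)
L = 118370705/175947163 (L = -18070*(-1/17522) + 14400/(-22206 - 17960) = 9035/8761 + 14400/(-40166) = 9035/8761 + 14400*(-1/40166) = 9035/8761 - 7200/20083 = 118370705/175947163 ≈ 0.67276)
1/(g(90, 172) + L) = 1/(9 + 118370705/175947163) = 1/(1701895172/175947163) = 175947163/1701895172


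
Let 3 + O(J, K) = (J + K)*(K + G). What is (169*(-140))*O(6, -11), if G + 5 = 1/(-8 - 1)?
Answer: -16514680/9 ≈ -1.8350e+6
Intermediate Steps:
G = -46/9 (G = -5 + 1/(-8 - 1) = -5 + 1/(-9) = -5 - 1/9 = -46/9 ≈ -5.1111)
O(J, K) = -3 + (-46/9 + K)*(J + K) (O(J, K) = -3 + (J + K)*(K - 46/9) = -3 + (J + K)*(-46/9 + K) = -3 + (-46/9 + K)*(J + K))
(169*(-140))*O(6, -11) = (169*(-140))*(-3 + (-11)**2 - 46/9*6 - 46/9*(-11) + 6*(-11)) = -23660*(-3 + 121 - 92/3 + 506/9 - 66) = -23660*698/9 = -16514680/9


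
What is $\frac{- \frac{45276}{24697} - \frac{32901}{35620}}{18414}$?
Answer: $- \frac{73493549}{490876584120} \approx -0.00014972$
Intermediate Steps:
$\frac{- \frac{45276}{24697} - \frac{32901}{35620}}{18414} = \left(\left(-45276\right) \frac{1}{24697} - \frac{32901}{35620}\right) \frac{1}{18414} = \left(- \frac{45276}{24697} - \frac{32901}{35620}\right) \frac{1}{18414} = \left(- \frac{2425287117}{879707140}\right) \frac{1}{18414} = - \frac{73493549}{490876584120}$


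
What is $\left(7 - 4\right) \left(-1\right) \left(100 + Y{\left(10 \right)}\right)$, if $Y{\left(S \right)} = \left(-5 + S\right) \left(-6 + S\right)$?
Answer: $-360$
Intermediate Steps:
$Y{\left(S \right)} = \left(-6 + S\right) \left(-5 + S\right)$
$\left(7 - 4\right) \left(-1\right) \left(100 + Y{\left(10 \right)}\right) = \left(7 - 4\right) \left(-1\right) \left(100 + \left(30 + 10^{2} - 110\right)\right) = 3 \left(-1\right) \left(100 + \left(30 + 100 - 110\right)\right) = - 3 \left(100 + 20\right) = \left(-3\right) 120 = -360$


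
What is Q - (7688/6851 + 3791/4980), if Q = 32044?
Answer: 35264912669/1100580 ≈ 32042.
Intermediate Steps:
Q - (7688/6851 + 3791/4980) = 32044 - (7688/6851 + 3791/4980) = 32044 - (7688*(1/6851) + 3791*(1/4980)) = 32044 - (248/221 + 3791/4980) = 32044 - 1*2072851/1100580 = 32044 - 2072851/1100580 = 35264912669/1100580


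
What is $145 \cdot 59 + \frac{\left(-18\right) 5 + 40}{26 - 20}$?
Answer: $\frac{25640}{3} \approx 8546.7$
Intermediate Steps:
$145 \cdot 59 + \frac{\left(-18\right) 5 + 40}{26 - 20} = 8555 + \frac{-90 + 40}{6} = 8555 - \frac{25}{3} = \frac{25640}{3}$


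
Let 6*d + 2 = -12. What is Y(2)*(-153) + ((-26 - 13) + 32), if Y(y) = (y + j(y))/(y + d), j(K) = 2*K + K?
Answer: 3665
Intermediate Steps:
d = -7/3 (d = -1/3 + (1/6)*(-12) = -1/3 - 2 = -7/3 ≈ -2.3333)
j(K) = 3*K
Y(y) = 4*y/(-7/3 + y) (Y(y) = (y + 3*y)/(y - 7/3) = (4*y)/(-7/3 + y) = 4*y/(-7/3 + y))
Y(2)*(-153) + ((-26 - 13) + 32) = (12*2/(-7 + 3*2))*(-153) + ((-26 - 13) + 32) = (12*2/(-7 + 6))*(-153) + (-39 + 32) = (12*2/(-1))*(-153) - 7 = (12*2*(-1))*(-153) - 7 = -24*(-153) - 7 = 3672 - 7 = 3665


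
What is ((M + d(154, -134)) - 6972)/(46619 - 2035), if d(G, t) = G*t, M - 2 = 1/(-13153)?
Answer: -363101719/586413352 ≈ -0.61919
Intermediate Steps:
M = 26305/13153 (M = 2 + 1/(-13153) = 2 - 1/13153 = 26305/13153 ≈ 1.9999)
((M + d(154, -134)) - 6972)/(46619 - 2035) = ((26305/13153 + 154*(-134)) - 6972)/(46619 - 2035) = ((26305/13153 - 20636) - 6972)/44584 = (-271399003/13153 - 6972)*(1/44584) = -363101719/13153*1/44584 = -363101719/586413352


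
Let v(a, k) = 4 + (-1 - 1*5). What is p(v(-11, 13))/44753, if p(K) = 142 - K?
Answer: 144/44753 ≈ 0.0032177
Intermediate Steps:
v(a, k) = -2 (v(a, k) = 4 + (-1 - 5) = 4 - 6 = -2)
p(v(-11, 13))/44753 = (142 - 1*(-2))/44753 = (142 + 2)*(1/44753) = 144*(1/44753) = 144/44753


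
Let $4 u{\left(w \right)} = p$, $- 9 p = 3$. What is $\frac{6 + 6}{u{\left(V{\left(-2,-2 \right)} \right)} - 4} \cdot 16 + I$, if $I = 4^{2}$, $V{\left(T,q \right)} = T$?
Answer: $- \frac{1520}{49} \approx -31.02$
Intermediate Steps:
$I = 16$
$p = - \frac{1}{3}$ ($p = \left(- \frac{1}{9}\right) 3 = - \frac{1}{3} \approx -0.33333$)
$u{\left(w \right)} = - \frac{1}{12}$ ($u{\left(w \right)} = \frac{1}{4} \left(- \frac{1}{3}\right) = - \frac{1}{12}$)
$\frac{6 + 6}{u{\left(V{\left(-2,-2 \right)} \right)} - 4} \cdot 16 + I = \frac{6 + 6}{- \frac{1}{12} - 4} \cdot 16 + 16 = \frac{12}{- \frac{49}{12}} \cdot 16 + 16 = 12 \left(- \frac{12}{49}\right) 16 + 16 = \left(- \frac{144}{49}\right) 16 + 16 = - \frac{2304}{49} + 16 = - \frac{1520}{49}$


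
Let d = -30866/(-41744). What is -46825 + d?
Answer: -977315967/20872 ≈ -46824.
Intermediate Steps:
d = 15433/20872 (d = -30866*(-1/41744) = 15433/20872 ≈ 0.73941)
-46825 + d = -46825 + 15433/20872 = -977315967/20872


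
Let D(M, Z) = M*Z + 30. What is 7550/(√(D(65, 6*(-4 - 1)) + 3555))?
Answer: 1510*√1635/327 ≈ 186.72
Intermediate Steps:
D(M, Z) = 30 + M*Z
7550/(√(D(65, 6*(-4 - 1)) + 3555)) = 7550/(√((30 + 65*(6*(-4 - 1))) + 3555)) = 7550/(√((30 + 65*(6*(-5))) + 3555)) = 7550/(√((30 + 65*(-30)) + 3555)) = 7550/(√((30 - 1950) + 3555)) = 7550/(√(-1920 + 3555)) = 7550/(√1635) = 7550*(√1635/1635) = 1510*√1635/327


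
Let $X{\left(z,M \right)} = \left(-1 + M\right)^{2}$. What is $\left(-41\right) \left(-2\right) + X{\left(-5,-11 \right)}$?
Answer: $226$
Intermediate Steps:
$\left(-41\right) \left(-2\right) + X{\left(-5,-11 \right)} = \left(-41\right) \left(-2\right) + \left(-1 - 11\right)^{2} = 82 + \left(-12\right)^{2} = 82 + 144 = 226$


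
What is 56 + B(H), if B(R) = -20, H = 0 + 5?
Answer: 36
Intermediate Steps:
H = 5
56 + B(H) = 56 - 20 = 36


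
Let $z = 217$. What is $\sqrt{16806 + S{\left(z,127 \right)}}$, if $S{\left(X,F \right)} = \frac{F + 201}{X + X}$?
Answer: $\frac{\sqrt{791413322}}{217} \approx 129.64$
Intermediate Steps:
$S{\left(X,F \right)} = \frac{201 + F}{2 X}$
$\sqrt{16806 + S{\left(z,127 \right)}} = \sqrt{16806 + \frac{201 + 127}{2 \cdot 217}} = \sqrt{16806 + \frac{1}{2} \cdot \frac{1}{217} \cdot 328} = \sqrt{16806 + \frac{164}{217}} = \sqrt{\frac{3647066}{217}} = \frac{\sqrt{791413322}}{217}$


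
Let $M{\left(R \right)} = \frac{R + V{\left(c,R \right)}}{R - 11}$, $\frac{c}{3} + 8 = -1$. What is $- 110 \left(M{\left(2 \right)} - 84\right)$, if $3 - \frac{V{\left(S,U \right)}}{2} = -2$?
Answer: $\frac{28160}{3} \approx 9386.7$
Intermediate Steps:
$c = -27$ ($c = -24 + 3 \left(-1\right) = -24 - 3 = -27$)
$V{\left(S,U \right)} = 10$ ($V{\left(S,U \right)} = 6 - -4 = 6 + 4 = 10$)
$M{\left(R \right)} = \frac{10 + R}{-11 + R}$ ($M{\left(R \right)} = \frac{R + 10}{R - 11} = \frac{10 + R}{-11 + R}$)
$- 110 \left(M{\left(2 \right)} - 84\right) = - 110 \left(\frac{10 + 2}{-11 + 2} - 84\right) = - 110 \left(\frac{1}{-9} \cdot 12 - 84\right) = - 110 \left(\left(- \frac{1}{9}\right) 12 - 84\right) = - 110 \left(- \frac{4}{3} - 84\right) = \left(-110\right) \left(- \frac{256}{3}\right) = \frac{28160}{3}$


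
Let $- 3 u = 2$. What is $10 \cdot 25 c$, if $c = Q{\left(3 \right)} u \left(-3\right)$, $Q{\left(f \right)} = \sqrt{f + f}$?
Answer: $500 \sqrt{6} \approx 1224.7$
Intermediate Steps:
$Q{\left(f \right)} = \sqrt{2} \sqrt{f}$ ($Q{\left(f \right)} = \sqrt{2 f} = \sqrt{2} \sqrt{f}$)
$u = - \frac{2}{3}$ ($u = \left(- \frac{1}{3}\right) 2 = - \frac{2}{3} \approx -0.66667$)
$c = 2 \sqrt{6}$ ($c = \sqrt{2} \sqrt{3} \left(- \frac{2}{3}\right) \left(-3\right) = \sqrt{6} \left(- \frac{2}{3}\right) \left(-3\right) = - \frac{2 \sqrt{6}}{3} \left(-3\right) = 2 \sqrt{6} \approx 4.899$)
$10 \cdot 25 c = 10 \cdot 25 \cdot 2 \sqrt{6} = 250 \cdot 2 \sqrt{6} = 500 \sqrt{6}$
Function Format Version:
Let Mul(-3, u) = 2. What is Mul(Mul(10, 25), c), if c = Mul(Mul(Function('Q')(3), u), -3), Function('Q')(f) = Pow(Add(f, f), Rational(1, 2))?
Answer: Mul(500, Pow(6, Rational(1, 2))) ≈ 1224.7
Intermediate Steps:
Function('Q')(f) = Mul(Pow(2, Rational(1, 2)), Pow(f, Rational(1, 2))) (Function('Q')(f) = Pow(Mul(2, f), Rational(1, 2)) = Mul(Pow(2, Rational(1, 2)), Pow(f, Rational(1, 2))))
u = Rational(-2, 3) (u = Mul(Rational(-1, 3), 2) = Rational(-2, 3) ≈ -0.66667)
c = Mul(2, Pow(6, Rational(1, 2))) (c = Mul(Mul(Mul(Pow(2, Rational(1, 2)), Pow(3, Rational(1, 2))), Rational(-2, 3)), -3) = Mul(Mul(Pow(6, Rational(1, 2)), Rational(-2, 3)), -3) = Mul(Mul(Rational(-2, 3), Pow(6, Rational(1, 2))), -3) = Mul(2, Pow(6, Rational(1, 2))) ≈ 4.8990)
Mul(Mul(10, 25), c) = Mul(Mul(10, 25), Mul(2, Pow(6, Rational(1, 2)))) = Mul(250, Mul(2, Pow(6, Rational(1, 2)))) = Mul(500, Pow(6, Rational(1, 2)))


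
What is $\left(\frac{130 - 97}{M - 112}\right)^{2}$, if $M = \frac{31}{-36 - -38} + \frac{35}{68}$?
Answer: $\frac{5035536}{42601729} \approx 0.1182$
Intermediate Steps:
$M = \frac{1089}{68}$ ($M = \frac{31}{-36 + 38} + 35 \cdot \frac{1}{68} = \frac{31}{2} + \frac{35}{68} = \frac{1089}{68} \approx 16.015$)
$\left(\frac{130 - 97}{M - 112}\right)^{2} = \left(\frac{130 - 97}{\frac{1089}{68} - 112}\right)^{2} = \left(\frac{33}{- \frac{6527}{68}}\right)^{2} = \left(33 \left(- \frac{68}{6527}\right)\right)^{2} = \left(- \frac{2244}{6527}\right)^{2} = \frac{5035536}{42601729}$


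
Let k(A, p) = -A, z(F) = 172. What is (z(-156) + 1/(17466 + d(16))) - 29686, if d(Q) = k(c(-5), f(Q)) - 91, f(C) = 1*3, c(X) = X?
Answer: -512953319/17380 ≈ -29514.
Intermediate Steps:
f(C) = 3
d(Q) = -86 (d(Q) = -1*(-5) - 91 = 5 - 91 = -86)
(z(-156) + 1/(17466 + d(16))) - 29686 = (172 + 1/(17466 - 86)) - 29686 = (172 + 1/17380) - 29686 = 2989361/17380 - 29686 = -512953319/17380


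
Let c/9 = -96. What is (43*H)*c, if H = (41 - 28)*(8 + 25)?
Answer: -15938208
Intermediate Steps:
c = -864 (c = 9*(-96) = -864)
H = 429 (H = 13*33 = 429)
(43*H)*c = (43*429)*(-864) = 18447*(-864) = -15938208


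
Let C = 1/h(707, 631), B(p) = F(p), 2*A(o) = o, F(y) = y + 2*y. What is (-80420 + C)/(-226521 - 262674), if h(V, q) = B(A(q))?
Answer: 152235058/926046135 ≈ 0.16439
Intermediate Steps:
F(y) = 3*y
A(o) = o/2
B(p) = 3*p
h(V, q) = 3*q/2 (h(V, q) = 3*(q/2) = 3*q/2)
C = 2/1893 (C = 1/((3/2)*631) = 1/(1893/2) = 2/1893 ≈ 0.0010565)
(-80420 + C)/(-226521 - 262674) = (-80420 + 2/1893)/(-226521 - 262674) = -152235058/1893/(-489195) = -152235058/1893*(-1/489195) = 152235058/926046135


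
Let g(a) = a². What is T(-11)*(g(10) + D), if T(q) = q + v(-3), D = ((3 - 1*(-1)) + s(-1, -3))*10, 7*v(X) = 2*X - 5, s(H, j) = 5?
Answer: -16720/7 ≈ -2388.6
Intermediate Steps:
v(X) = -5/7 + 2*X/7 (v(X) = (2*X - 5)/7 = (-5 + 2*X)/7 = -5/7 + 2*X/7)
D = 90 (D = ((3 - 1*(-1)) + 5)*10 = ((3 + 1) + 5)*10 = (4 + 5)*10 = 9*10 = 90)
T(q) = -11/7 + q (T(q) = q + (-5/7 + (2/7)*(-3)) = q + (-5/7 - 6/7) = q - 11/7 = -11/7 + q)
T(-11)*(g(10) + D) = (-11/7 - 11)*(10² + 90) = -88*(100 + 90)/7 = -88/7*190 = -16720/7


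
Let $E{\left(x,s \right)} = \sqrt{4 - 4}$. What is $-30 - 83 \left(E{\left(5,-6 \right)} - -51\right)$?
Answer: $-4263$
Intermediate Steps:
$E{\left(x,s \right)} = 0$ ($E{\left(x,s \right)} = \sqrt{0} = 0$)
$-30 - 83 \left(E{\left(5,-6 \right)} - -51\right) = -30 - 83 \left(0 - -51\right) = -30 - 83 \left(0 + 51\right) = -30 - 4233 = -4263$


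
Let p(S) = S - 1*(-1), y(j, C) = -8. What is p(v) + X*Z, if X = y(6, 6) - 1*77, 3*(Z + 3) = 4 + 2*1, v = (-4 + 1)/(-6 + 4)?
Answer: 175/2 ≈ 87.500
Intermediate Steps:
v = 3/2 (v = -3/(-2) = -3*(-½) = 3/2 ≈ 1.5000)
Z = -1 (Z = -3 + (4 + 2*1)/3 = -3 + (4 + 2)/3 = -3 + (⅓)*6 = -3 + 2 = -1)
X = -85 (X = -8 - 1*77 = -8 - 77 = -85)
p(S) = 1 + S (p(S) = S + 1 = 1 + S)
p(v) + X*Z = (1 + 3/2) - 85*(-1) = 5/2 + 85 = 175/2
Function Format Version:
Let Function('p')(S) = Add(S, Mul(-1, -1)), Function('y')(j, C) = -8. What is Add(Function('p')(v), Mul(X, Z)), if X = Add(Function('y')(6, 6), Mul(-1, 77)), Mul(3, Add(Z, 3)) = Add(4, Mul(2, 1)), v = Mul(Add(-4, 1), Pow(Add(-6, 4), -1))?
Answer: Rational(175, 2) ≈ 87.500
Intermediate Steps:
v = Rational(3, 2) (v = Mul(-3, Pow(-2, -1)) = Mul(-3, Rational(-1, 2)) = Rational(3, 2) ≈ 1.5000)
Z = -1 (Z = Add(-3, Mul(Rational(1, 3), Add(4, Mul(2, 1)))) = Add(-3, Mul(Rational(1, 3), Add(4, 2))) = Add(-3, Mul(Rational(1, 3), 6)) = Add(-3, 2) = -1)
X = -85 (X = Add(-8, Mul(-1, 77)) = Add(-8, -77) = -85)
Function('p')(S) = Add(1, S) (Function('p')(S) = Add(S, 1) = Add(1, S))
Add(Function('p')(v), Mul(X, Z)) = Add(Add(1, Rational(3, 2)), Mul(-85, -1)) = Add(Rational(5, 2), 85) = Rational(175, 2)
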